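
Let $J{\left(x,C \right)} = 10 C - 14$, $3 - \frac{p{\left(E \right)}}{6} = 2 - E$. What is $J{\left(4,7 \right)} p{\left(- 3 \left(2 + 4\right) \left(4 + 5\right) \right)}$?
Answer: $-54096$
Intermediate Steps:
$p{\left(E \right)} = 6 + 6 E$ ($p{\left(E \right)} = 18 - 6 \left(2 - E\right) = 18 + \left(-12 + 6 E\right) = 6 + 6 E$)
$J{\left(x,C \right)} = -14 + 10 C$
$J{\left(4,7 \right)} p{\left(- 3 \left(2 + 4\right) \left(4 + 5\right) \right)} = \left(-14 + 10 \cdot 7\right) \left(6 + 6 - 3 \left(2 + 4\right) \left(4 + 5\right)\right) = \left(-14 + 70\right) \left(6 + 6 \left(-3\right) 6 \cdot 9\right) = 56 \left(6 + 6 \left(\left(-18\right) 9\right)\right) = 56 \left(6 + 6 \left(-162\right)\right) = 56 \left(6 - 972\right) = 56 \left(-966\right) = -54096$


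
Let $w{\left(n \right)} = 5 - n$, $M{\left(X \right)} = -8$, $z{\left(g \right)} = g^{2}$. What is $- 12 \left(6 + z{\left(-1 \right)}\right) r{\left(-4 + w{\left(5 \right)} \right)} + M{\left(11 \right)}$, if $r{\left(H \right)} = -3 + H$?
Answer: $580$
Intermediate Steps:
$- 12 \left(6 + z{\left(-1 \right)}\right) r{\left(-4 + w{\left(5 \right)} \right)} + M{\left(11 \right)} = - 12 \left(6 + \left(-1\right)^{2}\right) \left(-3 + \left(-4 + \left(5 - 5\right)\right)\right) - 8 = - 12 \left(6 + 1\right) \left(-3 + \left(-4 + \left(5 - 5\right)\right)\right) - 8 = - 12 \cdot 7 \left(-3 + \left(-4 + 0\right)\right) - 8 = - 12 \cdot 7 \left(-3 - 4\right) - 8 = - 12 \cdot 7 \left(-7\right) - 8 = \left(-12\right) \left(-49\right) - 8 = 588 - 8 = 580$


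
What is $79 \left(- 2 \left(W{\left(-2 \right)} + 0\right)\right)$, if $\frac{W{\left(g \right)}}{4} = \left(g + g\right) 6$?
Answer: $15168$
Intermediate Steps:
$W{\left(g \right)} = 48 g$ ($W{\left(g \right)} = 4 \left(g + g\right) 6 = 4 \cdot 2 g 6 = 4 \cdot 12 g = 48 g$)
$79 \left(- 2 \left(W{\left(-2 \right)} + 0\right)\right) = 79 \left(- 2 \left(48 \left(-2\right) + 0\right)\right) = 79 \left(- 2 \left(-96 + 0\right)\right) = 79 \left(\left(-2\right) \left(-96\right)\right) = 79 \cdot 192 = 15168$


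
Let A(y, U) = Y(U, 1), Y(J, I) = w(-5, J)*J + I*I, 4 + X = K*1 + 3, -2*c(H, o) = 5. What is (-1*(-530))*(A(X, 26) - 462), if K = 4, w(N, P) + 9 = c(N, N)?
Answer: -402800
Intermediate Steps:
c(H, o) = -5/2 (c(H, o) = -½*5 = -5/2)
w(N, P) = -23/2 (w(N, P) = -9 - 5/2 = -23/2)
X = 3 (X = -4 + (4*1 + 3) = -4 + (4 + 3) = -4 + 7 = 3)
Y(J, I) = I² - 23*J/2 (Y(J, I) = -23*J/2 + I*I = -23*J/2 + I² = I² - 23*J/2)
A(y, U) = 1 - 23*U/2 (A(y, U) = 1² - 23*U/2 = 1 - 23*U/2)
(-1*(-530))*(A(X, 26) - 462) = (-1*(-530))*((1 - 23/2*26) - 462) = 530*((1 - 299) - 462) = 530*(-298 - 462) = 530*(-760) = -402800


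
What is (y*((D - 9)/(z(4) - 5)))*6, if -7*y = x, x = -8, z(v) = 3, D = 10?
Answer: -24/7 ≈ -3.4286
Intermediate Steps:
y = 8/7 (y = -⅐*(-8) = 8/7 ≈ 1.1429)
(y*((D - 9)/(z(4) - 5)))*6 = (8*((10 - 9)/(3 - 5))/7)*6 = (8*(1/(-2))/7)*6 = (8*(1*(-½))/7)*6 = ((8/7)*(-½))*6 = -4/7*6 = -24/7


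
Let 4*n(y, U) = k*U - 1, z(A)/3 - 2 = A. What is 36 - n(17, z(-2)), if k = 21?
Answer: 145/4 ≈ 36.250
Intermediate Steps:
z(A) = 6 + 3*A
n(y, U) = -1/4 + 21*U/4 (n(y, U) = (21*U - 1)/4 = (-1 + 21*U)/4 = -1/4 + 21*U/4)
36 - n(17, z(-2)) = 36 - (-1/4 + 21*(6 + 3*(-2))/4) = 36 - (-1/4 + 21*(6 - 6)/4) = 36 - (-1/4 + (21/4)*0) = 36 - (-1/4 + 0) = 36 - 1*(-1/4) = 36 + 1/4 = 145/4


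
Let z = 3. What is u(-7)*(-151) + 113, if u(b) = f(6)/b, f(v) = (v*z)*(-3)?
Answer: -7363/7 ≈ -1051.9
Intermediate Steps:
f(v) = -9*v (f(v) = (v*3)*(-3) = (3*v)*(-3) = -9*v)
u(b) = -54/b (u(b) = (-9*6)/b = -54/b)
u(-7)*(-151) + 113 = -54/(-7)*(-151) + 113 = -54*(-⅐)*(-151) + 113 = (54/7)*(-151) + 113 = -8154/7 + 113 = -7363/7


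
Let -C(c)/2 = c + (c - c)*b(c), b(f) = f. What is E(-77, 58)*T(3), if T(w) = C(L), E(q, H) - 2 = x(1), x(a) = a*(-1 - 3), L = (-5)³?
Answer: -500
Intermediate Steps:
L = -125
x(a) = -4*a (x(a) = a*(-4) = -4*a)
E(q, H) = -2 (E(q, H) = 2 - 4*1 = 2 - 4 = -2)
C(c) = -2*c (C(c) = -2*(c + (c - c)*c) = -2*(c + 0*c) = -2*(c + 0) = -2*c)
T(w) = 250 (T(w) = -2*(-125) = 250)
E(-77, 58)*T(3) = -2*250 = -500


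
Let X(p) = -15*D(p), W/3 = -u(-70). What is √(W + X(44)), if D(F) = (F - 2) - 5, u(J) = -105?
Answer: 4*I*√15 ≈ 15.492*I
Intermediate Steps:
D(F) = -7 + F (D(F) = (-2 + F) - 5 = -7 + F)
W = 315 (W = 3*(-1*(-105)) = 3*105 = 315)
X(p) = 105 - 15*p (X(p) = -15*(-7 + p) = 105 - 15*p)
√(W + X(44)) = √(315 + (105 - 15*44)) = √(315 + (105 - 660)) = √(315 - 555) = √(-240) = 4*I*√15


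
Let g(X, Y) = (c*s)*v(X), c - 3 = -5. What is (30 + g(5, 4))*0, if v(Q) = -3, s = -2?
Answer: 0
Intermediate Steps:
c = -2 (c = 3 - 5 = -2)
g(X, Y) = -12 (g(X, Y) = -2*(-2)*(-3) = 4*(-3) = -12)
(30 + g(5, 4))*0 = (30 - 12)*0 = 18*0 = 0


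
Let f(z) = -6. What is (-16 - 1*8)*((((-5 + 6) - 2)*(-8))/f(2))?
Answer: 32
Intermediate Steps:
(-16 - 1*8)*((((-5 + 6) - 2)*(-8))/f(2)) = (-16 - 1*8)*((((-5 + 6) - 2)*(-8))/(-6)) = (-16 - 8)*(((1 - 2)*(-8))*(-1/6)) = -24*(-1*(-8))*(-1)/6 = -192*(-1)/6 = -24*(-4/3) = 32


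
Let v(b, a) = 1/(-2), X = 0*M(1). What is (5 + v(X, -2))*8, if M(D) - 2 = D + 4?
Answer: 36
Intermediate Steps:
M(D) = 6 + D (M(D) = 2 + (D + 4) = 2 + (4 + D) = 6 + D)
X = 0 (X = 0*(6 + 1) = 0*7 = 0)
v(b, a) = -½
(5 + v(X, -2))*8 = (5 - ½)*8 = (9/2)*8 = 36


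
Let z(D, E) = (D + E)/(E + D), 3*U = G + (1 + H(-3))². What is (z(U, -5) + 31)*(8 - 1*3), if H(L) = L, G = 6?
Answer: 160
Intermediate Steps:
U = 10/3 (U = (6 + (1 - 3)²)/3 = (6 + (-2)²)/3 = (6 + 4)/3 = (⅓)*10 = 10/3 ≈ 3.3333)
z(D, E) = 1 (z(D, E) = (D + E)/(D + E) = 1)
(z(U, -5) + 31)*(8 - 1*3) = (1 + 31)*(8 - 1*3) = 32*(8 - 3) = 32*5 = 160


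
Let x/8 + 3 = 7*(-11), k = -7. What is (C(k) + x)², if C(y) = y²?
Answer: 349281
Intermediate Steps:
x = -640 (x = -24 + 8*(7*(-11)) = -24 + 8*(-77) = -24 - 616 = -640)
(C(k) + x)² = ((-7)² - 640)² = (49 - 640)² = (-591)² = 349281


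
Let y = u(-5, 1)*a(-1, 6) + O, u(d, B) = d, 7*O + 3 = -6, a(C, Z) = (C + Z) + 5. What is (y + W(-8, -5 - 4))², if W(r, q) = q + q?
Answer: 235225/49 ≈ 4800.5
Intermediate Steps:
W(r, q) = 2*q
a(C, Z) = 5 + C + Z
O = -9/7 (O = -3/7 + (⅐)*(-6) = -3/7 - 6/7 = -9/7 ≈ -1.2857)
y = -359/7 (y = -5*(5 - 1 + 6) - 9/7 = -5*10 - 9/7 = -50 - 9/7 = -359/7 ≈ -51.286)
(y + W(-8, -5 - 4))² = (-359/7 + 2*(-5 - 4))² = (-359/7 + 2*(-9))² = (-359/7 - 18)² = (-485/7)² = 235225/49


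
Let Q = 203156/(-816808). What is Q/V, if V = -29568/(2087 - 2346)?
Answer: -1879193/862549248 ≈ -0.0021787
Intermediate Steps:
Q = -50789/204202 (Q = 203156*(-1/816808) = -50789/204202 ≈ -0.24872)
V = 4224/37 (V = -29568/(-259) = -29568*(-1)/259 = -16*(-264/37) = 4224/37 ≈ 114.16)
Q/V = -50789/(204202*4224/37) = -50789/204202*37/4224 = -1879193/862549248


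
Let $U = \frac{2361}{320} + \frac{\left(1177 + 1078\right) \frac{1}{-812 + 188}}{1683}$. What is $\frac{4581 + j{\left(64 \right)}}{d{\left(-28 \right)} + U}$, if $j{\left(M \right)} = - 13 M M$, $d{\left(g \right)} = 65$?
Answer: $- \frac{92926716480}{138197587} \approx -672.42$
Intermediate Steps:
$j{\left(M \right)} = - 13 M^{2}$
$U = \frac{14083987}{1909440}$ ($U = 2361 \cdot \frac{1}{320} + \frac{2255}{-624} \cdot \frac{1}{1683} = \frac{2361}{320} + 2255 \left(- \frac{1}{624}\right) \frac{1}{1683} = \frac{2361}{320} - \frac{205}{95472} = \frac{14083987}{1909440} \approx 7.376$)
$\frac{4581 + j{\left(64 \right)}}{d{\left(-28 \right)} + U} = \frac{4581 - 13 \cdot 64^{2}}{65 + \frac{14083987}{1909440}} = \frac{4581 - 53248}{\frac{138197587}{1909440}} = \left(4581 - 53248\right) \frac{1909440}{138197587} = \left(-48667\right) \frac{1909440}{138197587} = - \frac{92926716480}{138197587}$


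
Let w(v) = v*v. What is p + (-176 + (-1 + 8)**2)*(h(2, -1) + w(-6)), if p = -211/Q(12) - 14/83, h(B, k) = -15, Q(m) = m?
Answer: -2674013/996 ≈ -2684.8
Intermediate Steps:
p = -17681/996 (p = -211/12 - 14/83 = -17681/996 ≈ -17.752)
w(v) = v**2
p + (-176 + (-1 + 8)**2)*(h(2, -1) + w(-6)) = -17681/996 + (-176 + (-1 + 8)**2)*(-15 + (-6)**2) = -17681/996 + (-176 + 7**2)*(-15 + 36) = -17681/996 + (-176 + 49)*21 = -17681/996 - 127*21 = -17681/996 - 2667 = -2674013/996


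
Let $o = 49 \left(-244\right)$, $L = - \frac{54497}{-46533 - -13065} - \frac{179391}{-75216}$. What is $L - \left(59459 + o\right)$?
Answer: $- \frac{9964215063577}{209777424} \approx -47499.0$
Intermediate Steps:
$L = \frac{841908695}{209777424}$ ($L = - \frac{54497}{-46533 + 13065} - - \frac{59797}{25072} = - \frac{54497}{-33468} + \frac{59797}{25072} = \left(-54497\right) \left(- \frac{1}{33468}\right) + \frac{59797}{25072} = \frac{54497}{33468} + \frac{59797}{25072} = \frac{841908695}{209777424} \approx 4.0133$)
$o = -11956$
$L - \left(59459 + o\right) = \frac{841908695}{209777424} - 47503 = - \frac{9964215063577}{209777424}$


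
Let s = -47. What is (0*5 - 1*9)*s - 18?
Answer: 405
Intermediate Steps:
(0*5 - 1*9)*s - 18 = (0*5 - 1*9)*(-47) - 18 = (0 - 9)*(-47) - 18 = -9*(-47) - 18 = 423 - 18 = 405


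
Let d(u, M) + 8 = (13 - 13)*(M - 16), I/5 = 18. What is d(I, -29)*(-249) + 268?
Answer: 2260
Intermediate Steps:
I = 90 (I = 5*18 = 90)
d(u, M) = -8 (d(u, M) = -8 + (13 - 13)*(M - 16) = -8 + 0*(-16 + M) = -8 + 0 = -8)
d(I, -29)*(-249) + 268 = -8*(-249) + 268 = 1992 + 268 = 2260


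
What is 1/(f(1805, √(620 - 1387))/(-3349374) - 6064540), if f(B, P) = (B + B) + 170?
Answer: -79747/483628871470 ≈ -1.6489e-7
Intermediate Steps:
f(B, P) = 170 + 2*B (f(B, P) = 2*B + 170 = 170 + 2*B)
1/(f(1805, √(620 - 1387))/(-3349374) - 6064540) = 1/((170 + 2*1805)/(-3349374) - 6064540) = 1/((170 + 3610)*(-1/3349374) - 6064540) = 1/(3780*(-1/3349374) - 6064540) = 1/(-90/79747 - 6064540) = 1/(-483628871470/79747) = -79747/483628871470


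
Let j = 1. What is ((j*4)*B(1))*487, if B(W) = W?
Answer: 1948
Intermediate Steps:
((j*4)*B(1))*487 = ((1*4)*1)*487 = (4*1)*487 = 4*487 = 1948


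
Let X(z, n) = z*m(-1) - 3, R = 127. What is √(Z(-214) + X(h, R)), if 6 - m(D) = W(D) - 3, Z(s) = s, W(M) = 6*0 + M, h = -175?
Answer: I*√1967 ≈ 44.351*I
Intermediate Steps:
W(M) = M (W(M) = 0 + M = M)
m(D) = 9 - D (m(D) = 6 - (D - 3) = 6 - (-3 + D) = 6 + (3 - D) = 9 - D)
X(z, n) = -3 + 10*z (X(z, n) = z*(9 - 1*(-1)) - 3 = z*(9 + 1) - 3 = z*10 - 3 = 10*z - 3 = -3 + 10*z)
√(Z(-214) + X(h, R)) = √(-214 + (-3 + 10*(-175))) = √(-214 + (-3 - 1750)) = √(-214 - 1753) = √(-1967) = I*√1967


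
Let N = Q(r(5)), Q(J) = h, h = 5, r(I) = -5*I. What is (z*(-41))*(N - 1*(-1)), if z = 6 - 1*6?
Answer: 0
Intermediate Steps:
z = 0 (z = 6 - 6 = 0)
Q(J) = 5
N = 5
(z*(-41))*(N - 1*(-1)) = (0*(-41))*(5 - 1*(-1)) = 0*(5 + 1) = 0*6 = 0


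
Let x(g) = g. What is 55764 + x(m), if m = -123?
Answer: 55641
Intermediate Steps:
55764 + x(m) = 55764 - 123 = 55641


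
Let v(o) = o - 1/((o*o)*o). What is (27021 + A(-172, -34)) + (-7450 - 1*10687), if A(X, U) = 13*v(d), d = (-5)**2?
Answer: 143890612/15625 ≈ 9209.0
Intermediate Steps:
d = 25
v(o) = o - 1/o**3 (v(o) = o - 1/(o**2*o) = o - 1/(o**3) = o - 1/o**3)
A(X, U) = 5078112/15625 (A(X, U) = 13*(25 - 1/25**3) = 13*(25 - 1*1/15625) = 13*(25 - 1/15625) = 13*(390624/15625) = 5078112/15625)
(27021 + A(-172, -34)) + (-7450 - 1*10687) = (27021 + 5078112/15625) + (-7450 - 1*10687) = 427281237/15625 + (-7450 - 10687) = 427281237/15625 - 18137 = 143890612/15625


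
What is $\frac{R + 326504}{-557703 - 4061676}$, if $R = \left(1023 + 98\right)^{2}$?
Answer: $- \frac{527715}{1539793} \approx -0.34272$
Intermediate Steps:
$R = 1256641$ ($R = 1121^{2} = 1256641$)
$\frac{R + 326504}{-557703 - 4061676} = \frac{1256641 + 326504}{-557703 - 4061676} = \frac{1583145}{-4619379} = 1583145 \left(- \frac{1}{4619379}\right) = - \frac{527715}{1539793}$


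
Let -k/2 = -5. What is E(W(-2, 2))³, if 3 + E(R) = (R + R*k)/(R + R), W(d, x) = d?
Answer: 125/8 ≈ 15.625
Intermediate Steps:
k = 10 (k = -2*(-5) = 10)
E(R) = 5/2 (E(R) = -3 + (R + R*10)/(R + R) = -3 + (R + 10*R)/((2*R)) = -3 + (11*R)*(1/(2*R)) = -3 + 11/2 = 5/2)
E(W(-2, 2))³ = (5/2)³ = 125/8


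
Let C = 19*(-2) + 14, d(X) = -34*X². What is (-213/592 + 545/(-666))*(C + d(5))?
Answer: 2743049/2664 ≈ 1029.7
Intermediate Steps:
C = -24 (C = -38 + 14 = -24)
(-213/592 + 545/(-666))*(C + d(5)) = (-213/592 + 545/(-666))*(-24 - 34*5²) = (-213*1/592 + 545*(-1/666))*(-24 - 34*25) = (-213/592 - 545/666)*(-24 - 850) = -6277/5328*(-874) = 2743049/2664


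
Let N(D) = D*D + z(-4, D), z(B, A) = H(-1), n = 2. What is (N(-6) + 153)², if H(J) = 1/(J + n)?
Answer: 36100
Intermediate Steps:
H(J) = 1/(2 + J) (H(J) = 1/(J + 2) = 1/(2 + J))
z(B, A) = 1 (z(B, A) = 1/(2 - 1) = 1/1 = 1)
N(D) = 1 + D² (N(D) = D*D + 1 = D² + 1 = 1 + D²)
(N(-6) + 153)² = ((1 + (-6)²) + 153)² = ((1 + 36) + 153)² = (37 + 153)² = 190² = 36100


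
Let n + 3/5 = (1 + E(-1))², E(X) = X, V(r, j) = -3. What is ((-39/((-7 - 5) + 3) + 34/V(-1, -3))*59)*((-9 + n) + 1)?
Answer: 17759/5 ≈ 3551.8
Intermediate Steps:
n = -⅗ (n = -⅗ + (1 - 1)² = -⅗ + 0² = -⅗ + 0 = -⅗ ≈ -0.60000)
((-39/((-7 - 5) + 3) + 34/V(-1, -3))*59)*((-9 + n) + 1) = ((-39/((-7 - 5) + 3) + 34/(-3))*59)*((-9 - ⅗) + 1) = ((-39/(-12 + 3) + 34*(-⅓))*59)*(-48/5 + 1) = ((-39/(-9) - 34/3)*59)*(-43/5) = ((-39*(-⅑) - 34/3)*59)*(-43/5) = ((13/3 - 34/3)*59)*(-43/5) = -7*59*(-43/5) = -413*(-43/5) = 17759/5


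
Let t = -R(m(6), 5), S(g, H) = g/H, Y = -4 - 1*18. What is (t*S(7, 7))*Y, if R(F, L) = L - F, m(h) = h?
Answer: -22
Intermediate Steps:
Y = -22 (Y = -4 - 18 = -22)
t = 1 (t = -(5 - 1*6) = -(5 - 6) = -1*(-1) = 1)
(t*S(7, 7))*Y = (1*(7/7))*(-22) = (1*(7*(1/7)))*(-22) = (1*1)*(-22) = 1*(-22) = -22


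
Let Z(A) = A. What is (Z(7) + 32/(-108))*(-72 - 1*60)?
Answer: -7964/9 ≈ -884.89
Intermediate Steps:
(Z(7) + 32/(-108))*(-72 - 1*60) = (7 + 32/(-108))*(-72 - 1*60) = (7 + 32*(-1/108))*(-72 - 60) = (7 - 8/27)*(-132) = (181/27)*(-132) = -7964/9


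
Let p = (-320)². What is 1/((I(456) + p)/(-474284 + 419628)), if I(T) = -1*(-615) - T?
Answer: -54656/102559 ≈ -0.53292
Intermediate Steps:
p = 102400
I(T) = 615 - T
1/((I(456) + p)/(-474284 + 419628)) = 1/(((615 - 1*456) + 102400)/(-474284 + 419628)) = 1/(((615 - 456) + 102400)/(-54656)) = 1/((159 + 102400)*(-1/54656)) = 1/(102559*(-1/54656)) = 1/(-102559/54656) = -54656/102559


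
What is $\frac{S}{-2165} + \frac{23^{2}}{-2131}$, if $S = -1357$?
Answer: $\frac{1746482}{4613615} \approx 0.37855$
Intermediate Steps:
$\frac{S}{-2165} + \frac{23^{2}}{-2131} = - \frac{1357}{-2165} + \frac{23^{2}}{-2131} = \left(-1357\right) \left(- \frac{1}{2165}\right) + 529 \left(- \frac{1}{2131}\right) = \frac{1357}{2165} - \frac{529}{2131} = \frac{1746482}{4613615}$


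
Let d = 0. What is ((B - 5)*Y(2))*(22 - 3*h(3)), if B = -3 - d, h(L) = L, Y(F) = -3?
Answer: 312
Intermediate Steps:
B = -3 (B = -3 - 1*0 = -3 + 0 = -3)
((B - 5)*Y(2))*(22 - 3*h(3)) = ((-3 - 5)*(-3))*(22 - 3*3) = (-8*(-3))*(22 - 9) = 24*13 = 312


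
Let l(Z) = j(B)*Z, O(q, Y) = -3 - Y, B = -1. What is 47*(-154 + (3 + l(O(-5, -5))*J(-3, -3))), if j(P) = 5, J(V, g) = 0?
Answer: -7097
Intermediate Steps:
l(Z) = 5*Z
47*(-154 + (3 + l(O(-5, -5))*J(-3, -3))) = 47*(-154 + (3 + (5*(-3 - 1*(-5)))*0)) = 47*(-154 + (3 + (5*(-3 + 5))*0)) = 47*(-154 + (3 + (5*2)*0)) = 47*(-154 + (3 + 10*0)) = 47*(-154 + (3 + 0)) = 47*(-154 + 3) = 47*(-151) = -7097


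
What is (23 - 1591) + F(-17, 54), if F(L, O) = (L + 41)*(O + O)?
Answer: 1024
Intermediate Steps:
F(L, O) = 2*O*(41 + L) (F(L, O) = (41 + L)*(2*O) = 2*O*(41 + L))
(23 - 1591) + F(-17, 54) = (23 - 1591) + 2*54*(41 - 17) = -1568 + 2*54*24 = -1568 + 2592 = 1024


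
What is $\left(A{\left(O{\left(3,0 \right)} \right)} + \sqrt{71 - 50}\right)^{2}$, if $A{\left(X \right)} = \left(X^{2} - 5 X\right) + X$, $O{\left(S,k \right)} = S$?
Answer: $\left(-3 + \sqrt{21}\right)^{2} \approx 2.5045$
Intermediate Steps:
$A{\left(X \right)} = X^{2} - 4 X$
$\left(A{\left(O{\left(3,0 \right)} \right)} + \sqrt{71 - 50}\right)^{2} = \left(3 \left(-4 + 3\right) + \sqrt{71 - 50}\right)^{2} = \left(3 \left(-1\right) + \sqrt{21}\right)^{2} = \left(-3 + \sqrt{21}\right)^{2}$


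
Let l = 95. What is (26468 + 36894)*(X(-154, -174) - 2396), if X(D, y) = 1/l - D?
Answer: -13495409018/95 ≈ -1.4206e+8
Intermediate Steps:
X(D, y) = 1/95 - D
(26468 + 36894)*(X(-154, -174) - 2396) = (26468 + 36894)*((1/95 - 1*(-154)) - 2396) = 63362*((1/95 + 154) - 2396) = 63362*(14631/95 - 2396) = 63362*(-212989/95) = -13495409018/95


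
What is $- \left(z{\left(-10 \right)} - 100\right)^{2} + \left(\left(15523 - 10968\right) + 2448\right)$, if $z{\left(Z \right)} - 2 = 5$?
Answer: $-1646$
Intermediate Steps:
$z{\left(Z \right)} = 7$ ($z{\left(Z \right)} = 2 + 5 = 7$)
$- \left(z{\left(-10 \right)} - 100\right)^{2} + \left(\left(15523 - 10968\right) + 2448\right) = - \left(7 - 100\right)^{2} + \left(\left(15523 - 10968\right) + 2448\right) = - \left(-93\right)^{2} + \left(4555 + 2448\right) = \left(-1\right) 8649 + 7003 = -8649 + 7003 = -1646$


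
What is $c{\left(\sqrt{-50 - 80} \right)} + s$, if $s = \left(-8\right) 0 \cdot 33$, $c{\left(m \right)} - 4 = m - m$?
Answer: $4$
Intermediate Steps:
$c{\left(m \right)} = 4$ ($c{\left(m \right)} = 4 + \left(m - m\right) = 4 + 0 = 4$)
$s = 0$ ($s = 0 \cdot 33 = 0$)
$c{\left(\sqrt{-50 - 80} \right)} + s = 4 + 0 = 4$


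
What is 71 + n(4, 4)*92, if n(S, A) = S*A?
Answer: 1543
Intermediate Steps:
n(S, A) = A*S
71 + n(4, 4)*92 = 71 + (4*4)*92 = 71 + 16*92 = 71 + 1472 = 1543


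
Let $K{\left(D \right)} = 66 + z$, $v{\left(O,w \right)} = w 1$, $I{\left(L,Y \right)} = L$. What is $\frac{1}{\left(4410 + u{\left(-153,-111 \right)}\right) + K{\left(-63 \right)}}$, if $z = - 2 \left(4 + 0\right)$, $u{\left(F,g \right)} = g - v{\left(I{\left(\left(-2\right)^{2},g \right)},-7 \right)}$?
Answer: $\frac{1}{4364} \approx 0.00022915$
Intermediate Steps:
$v{\left(O,w \right)} = w$
$u{\left(F,g \right)} = 7 + g$ ($u{\left(F,g \right)} = g - -7 = g + 7 = 7 + g$)
$z = -8$ ($z = \left(-2\right) 4 = -8$)
$K{\left(D \right)} = 58$ ($K{\left(D \right)} = 66 - 8 = 58$)
$\frac{1}{\left(4410 + u{\left(-153,-111 \right)}\right) + K{\left(-63 \right)}} = \frac{1}{\left(4410 + \left(7 - 111\right)\right) + 58} = \frac{1}{\left(4410 - 104\right) + 58} = \frac{1}{4306 + 58} = \frac{1}{4364}$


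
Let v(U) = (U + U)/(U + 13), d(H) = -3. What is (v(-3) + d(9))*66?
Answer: -1188/5 ≈ -237.60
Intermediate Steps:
v(U) = 2*U/(13 + U) (v(U) = (2*U)/(13 + U) = 2*U/(13 + U))
(v(-3) + d(9))*66 = (2*(-3)/(13 - 3) - 3)*66 = (2*(-3)/10 - 3)*66 = (2*(-3)*(⅒) - 3)*66 = (-⅗ - 3)*66 = -18/5*66 = -1188/5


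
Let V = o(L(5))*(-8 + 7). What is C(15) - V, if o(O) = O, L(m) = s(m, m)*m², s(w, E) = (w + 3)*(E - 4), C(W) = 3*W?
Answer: 245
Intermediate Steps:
s(w, E) = (-4 + E)*(3 + w) (s(w, E) = (3 + w)*(-4 + E) = (-4 + E)*(3 + w))
L(m) = m²*(-12 + m² - m) (L(m) = (-12 - 4*m + 3*m + m*m)*m² = (-12 - 4*m + 3*m + m²)*m² = (-12 + m² - m)*m² = m²*(-12 + m² - m))
V = -200 (V = (5²*(-12 + 5² - 1*5))*(-8 + 7) = (25*(-12 + 25 - 5))*(-1) = (25*8)*(-1) = 200*(-1) = -200)
C(15) - V = 3*15 - 1*(-200) = 45 + 200 = 245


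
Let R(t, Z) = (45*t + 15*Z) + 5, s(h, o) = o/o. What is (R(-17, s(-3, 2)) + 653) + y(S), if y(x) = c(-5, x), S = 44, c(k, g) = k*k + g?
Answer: -23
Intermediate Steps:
c(k, g) = g + k² (c(k, g) = k² + g = g + k²)
s(h, o) = 1
R(t, Z) = 5 + 15*Z + 45*t (R(t, Z) = (15*Z + 45*t) + 5 = 5 + 15*Z + 45*t)
y(x) = 25 + x (y(x) = x + (-5)² = x + 25 = 25 + x)
(R(-17, s(-3, 2)) + 653) + y(S) = ((5 + 15*1 + 45*(-17)) + 653) + (25 + 44) = ((5 + 15 - 765) + 653) + 69 = (-745 + 653) + 69 = -92 + 69 = -23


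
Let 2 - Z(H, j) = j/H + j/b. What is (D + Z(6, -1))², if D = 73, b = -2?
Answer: 50176/9 ≈ 5575.1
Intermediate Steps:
Z(H, j) = 2 + j/2 - j/H (Z(H, j) = 2 - (j/H + j/(-2)) = 2 - (j/H + j*(-½)) = 2 - (j/H - j/2) = 2 - (-j/2 + j/H) = 2 + (j/2 - j/H) = 2 + j/2 - j/H)
(D + Z(6, -1))² = (73 + (2 + (½)*(-1) - 1*(-1)/6))² = (73 + (2 - ½ - 1*(-1)*⅙))² = (73 + (2 - ½ + ⅙))² = (73 + 5/3)² = (224/3)² = 50176/9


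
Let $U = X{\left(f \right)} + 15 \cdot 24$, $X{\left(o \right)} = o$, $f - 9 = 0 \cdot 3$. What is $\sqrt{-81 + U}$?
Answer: $12 \sqrt{2} \approx 16.971$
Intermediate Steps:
$f = 9$ ($f = 9 + 0 \cdot 3 = 9 + 0 = 9$)
$U = 369$ ($U = 9 + 15 \cdot 24 = 9 + 360 = 369$)
$\sqrt{-81 + U} = \sqrt{-81 + 369} = \sqrt{288} = 12 \sqrt{2}$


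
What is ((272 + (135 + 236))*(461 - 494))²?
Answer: 450245961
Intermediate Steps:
((272 + (135 + 236))*(461 - 494))² = ((272 + 371)*(-33))² = (643*(-33))² = (-21219)² = 450245961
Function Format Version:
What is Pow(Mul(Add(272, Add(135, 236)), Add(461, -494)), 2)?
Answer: 450245961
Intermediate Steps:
Pow(Mul(Add(272, Add(135, 236)), Add(461, -494)), 2) = Pow(Mul(Add(272, 371), -33), 2) = Pow(Mul(643, -33), 2) = Pow(-21219, 2) = 450245961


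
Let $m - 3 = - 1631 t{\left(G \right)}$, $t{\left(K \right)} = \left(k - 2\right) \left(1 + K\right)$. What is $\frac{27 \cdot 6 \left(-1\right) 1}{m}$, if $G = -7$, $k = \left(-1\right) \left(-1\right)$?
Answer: $\frac{18}{1087} \approx 0.016559$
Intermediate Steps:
$k = 1$
$t{\left(K \right)} = -1 - K$ ($t{\left(K \right)} = \left(1 - 2\right) \left(1 + K\right) = - (1 + K) = -1 - K$)
$m = -9783$ ($m = 3 - 1631 \left(-1 - -7\right) = 3 - 1631 \left(-1 + 7\right) = 3 - 9786 = -9783$)
$\frac{27 \cdot 6 \left(-1\right) 1}{m} = \frac{27 \cdot 6 \left(-1\right) 1}{-9783} = 27 \left(-6\right) 1 \left(- \frac{1}{9783}\right) = \left(-162\right) 1 \left(- \frac{1}{9783}\right) = \left(-162\right) \left(- \frac{1}{9783}\right) = \frac{18}{1087}$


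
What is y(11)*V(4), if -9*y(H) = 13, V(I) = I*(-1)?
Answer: 52/9 ≈ 5.7778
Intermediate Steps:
V(I) = -I
y(H) = -13/9 (y(H) = -⅑*13 = -13/9)
y(11)*V(4) = -(-13)*4/9 = -13/9*(-4) = 52/9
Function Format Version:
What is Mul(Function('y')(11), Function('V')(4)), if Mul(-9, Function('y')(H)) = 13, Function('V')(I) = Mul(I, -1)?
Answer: Rational(52, 9) ≈ 5.7778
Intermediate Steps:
Function('V')(I) = Mul(-1, I)
Function('y')(H) = Rational(-13, 9) (Function('y')(H) = Mul(Rational(-1, 9), 13) = Rational(-13, 9))
Mul(Function('y')(11), Function('V')(4)) = Mul(Rational(-13, 9), Mul(-1, 4)) = Mul(Rational(-13, 9), -4) = Rational(52, 9)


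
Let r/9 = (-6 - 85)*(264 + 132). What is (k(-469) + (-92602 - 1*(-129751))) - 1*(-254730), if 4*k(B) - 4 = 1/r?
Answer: 378654756479/1297296 ≈ 2.9188e+5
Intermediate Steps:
r = -324324 (r = 9*((-6 - 85)*(264 + 132)) = 9*(-91*396) = 9*(-36036) = -324324)
k(B) = 1297295/1297296 (k(B) = 1 + (¼)/(-324324) = 1 + (¼)*(-1/324324) = 1 - 1/1297296 = 1297295/1297296)
(k(-469) + (-92602 - 1*(-129751))) - 1*(-254730) = (1297295/1297296 + (-92602 - 1*(-129751))) - 1*(-254730) = (1297295/1297296 + (-92602 + 129751)) + 254730 = (1297295/1297296 + 37149) + 254730 = 48194546399/1297296 + 254730 = 378654756479/1297296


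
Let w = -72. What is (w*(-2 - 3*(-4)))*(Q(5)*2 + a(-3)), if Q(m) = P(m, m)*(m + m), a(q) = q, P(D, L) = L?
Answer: -69840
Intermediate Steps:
Q(m) = 2*m² (Q(m) = m*(m + m) = m*(2*m) = 2*m²)
(w*(-2 - 3*(-4)))*(Q(5)*2 + a(-3)) = (-72*(-2 - 3*(-4)))*((2*5²)*2 - 3) = (-72*(-2 + 12))*((2*25)*2 - 3) = (-72*10)*(50*2 - 3) = -720*(100 - 3) = -720*97 = -69840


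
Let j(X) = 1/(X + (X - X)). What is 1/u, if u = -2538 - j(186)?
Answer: -186/472069 ≈ -0.00039401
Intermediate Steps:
j(X) = 1/X (j(X) = 1/(X + 0) = 1/X)
u = -472069/186 (u = -2538 - 1/186 = -472069/186 ≈ -2538.0)
1/u = 1/(-472069/186) = -186/472069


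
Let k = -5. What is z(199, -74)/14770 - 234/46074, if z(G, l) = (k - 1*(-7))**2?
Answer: -38951/8101345 ≈ -0.0048080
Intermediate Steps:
z(G, l) = 4 (z(G, l) = (-5 - 1*(-7))**2 = (-5 + 7)**2 = 2**2 = 4)
z(199, -74)/14770 - 234/46074 = 4/14770 - 234/46074 = 4*(1/14770) - 234*1/46074 = 2/7385 - 39/7679 = -38951/8101345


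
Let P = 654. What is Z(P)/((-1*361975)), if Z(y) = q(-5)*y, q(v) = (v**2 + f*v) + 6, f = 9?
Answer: 9156/361975 ≈ 0.025295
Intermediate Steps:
q(v) = 6 + v**2 + 9*v (q(v) = (v**2 + 9*v) + 6 = 6 + v**2 + 9*v)
Z(y) = -14*y (Z(y) = (6 + (-5)**2 + 9*(-5))*y = (6 + 25 - 45)*y = -14*y)
Z(P)/((-1*361975)) = (-14*654)/((-1*361975)) = -9156/(-361975) = -9156*(-1/361975) = 9156/361975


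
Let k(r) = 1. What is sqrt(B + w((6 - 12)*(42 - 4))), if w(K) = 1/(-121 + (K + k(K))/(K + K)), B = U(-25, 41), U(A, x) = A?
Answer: I*sqrt(75509871769)/54949 ≈ 5.0008*I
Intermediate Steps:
B = -25
w(K) = 1/(-121 + (1 + K)/(2*K)) (w(K) = 1/(-121 + (K + 1)/(K + K)) = 1/(-121 + (1 + K)/((2*K))) = 1/(-121 + (1 + K)*(1/(2*K))) = 1/(-121 + (1 + K)/(2*K)))
sqrt(B + w((6 - 12)*(42 - 4))) = sqrt(-25 - 2*(6 - 12)*(42 - 4)/(-1 + 241*((6 - 12)*(42 - 4)))) = sqrt(-25 - 2*(-6*38)/(-1 + 241*(-6*38))) = sqrt(-25 - 2*(-228)/(-1 + 241*(-228))) = sqrt(-25 - 2*(-228)/(-1 - 54948)) = sqrt(-25 - 2*(-228)/(-54949)) = sqrt(-25 - 2*(-228)*(-1/54949)) = sqrt(-25 - 456/54949) = sqrt(-1374181/54949) = I*sqrt(75509871769)/54949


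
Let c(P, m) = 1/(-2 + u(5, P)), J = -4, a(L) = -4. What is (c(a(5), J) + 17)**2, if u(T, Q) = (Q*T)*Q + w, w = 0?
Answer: 1760929/6084 ≈ 289.44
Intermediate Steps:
u(T, Q) = T*Q**2 (u(T, Q) = (Q*T)*Q + 0 = T*Q**2 + 0 = T*Q**2)
c(P, m) = 1/(-2 + 5*P**2)
(c(a(5), J) + 17)**2 = (1/(-2 + 5*(-4)**2) + 17)**2 = (1/(-2 + 5*16) + 17)**2 = (1/(-2 + 80) + 17)**2 = (1/78 + 17)**2 = (1327/78)**2 = 1760929/6084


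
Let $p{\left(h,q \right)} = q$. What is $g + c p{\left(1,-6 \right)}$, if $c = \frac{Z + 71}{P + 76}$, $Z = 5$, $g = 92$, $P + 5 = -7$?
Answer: $\frac{679}{8} \approx 84.875$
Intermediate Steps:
$P = -12$ ($P = -5 - 7 = -12$)
$c = \frac{19}{16}$ ($c = \frac{5 + 71}{-12 + 76} = \frac{76}{64} = 76 \cdot \frac{1}{64} = \frac{19}{16} \approx 1.1875$)
$g + c p{\left(1,-6 \right)} = 92 + \frac{19}{16} \left(-6\right) = 92 - \frac{57}{8} = \frac{679}{8}$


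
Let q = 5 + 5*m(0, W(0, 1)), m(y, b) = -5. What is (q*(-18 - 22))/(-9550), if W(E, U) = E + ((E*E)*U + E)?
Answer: -16/191 ≈ -0.083770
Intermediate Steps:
W(E, U) = 2*E + U*E² (W(E, U) = E + (E²*U + E) = E + (U*E² + E) = E + (E + U*E²) = 2*E + U*E²)
q = -20 (q = 5 + 5*(-5) = 5 - 25 = -20)
(q*(-18 - 22))/(-9550) = -20*(-18 - 22)/(-9550) = -20*(-40)*(-1/9550) = 800*(-1/9550) = -16/191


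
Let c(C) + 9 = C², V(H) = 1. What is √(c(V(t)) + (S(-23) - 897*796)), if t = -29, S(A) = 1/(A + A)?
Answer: I*√1510866366/46 ≈ 845.0*I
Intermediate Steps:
S(A) = 1/(2*A)
c(C) = -9 + C²
√(c(V(t)) + (S(-23) - 897*796)) = √((-9 + 1²) + ((½)/(-23) - 897*796)) = √((-9 + 1) + ((½)*(-1/23) - 714012)) = √(-8 + (-1/46 - 714012)) = √(-8 - 32844553/46) = √(-32844921/46) = I*√1510866366/46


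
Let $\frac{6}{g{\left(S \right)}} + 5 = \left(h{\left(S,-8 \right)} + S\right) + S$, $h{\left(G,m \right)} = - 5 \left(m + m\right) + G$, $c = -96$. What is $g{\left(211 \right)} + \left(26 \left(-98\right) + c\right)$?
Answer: $- \frac{311991}{118} \approx -2644.0$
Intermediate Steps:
$h{\left(G,m \right)} = G - 10 m$ ($h{\left(G,m \right)} = - 5 \cdot 2 m + G = - 10 m + G = G - 10 m$)
$g{\left(S \right)} = \frac{6}{75 + 3 S}$ ($g{\left(S \right)} = \frac{6}{-5 + \left(\left(\left(S - -80\right) + S\right) + S\right)} = \frac{6}{-5 + \left(\left(\left(S + 80\right) + S\right) + S\right)} = \frac{6}{-5 + \left(\left(\left(80 + S\right) + S\right) + S\right)} = \frac{6}{-5 + \left(\left(80 + 2 S\right) + S\right)} = \frac{6}{-5 + \left(80 + 3 S\right)} = \frac{6}{75 + 3 S}$)
$g{\left(211 \right)} + \left(26 \left(-98\right) + c\right) = \frac{2}{25 + 211} + \left(26 \left(-98\right) - 96\right) = \frac{2}{236} - 2644 = 2 \cdot \frac{1}{236} - 2644 = \frac{1}{118} - 2644 = - \frac{311991}{118}$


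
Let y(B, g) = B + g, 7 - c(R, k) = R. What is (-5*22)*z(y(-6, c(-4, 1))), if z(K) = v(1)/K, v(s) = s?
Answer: -22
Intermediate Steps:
c(R, k) = 7 - R
z(K) = 1/K
(-5*22)*z(y(-6, c(-4, 1))) = (-5*22)/(-6 + (7 - 1*(-4))) = -110/(-6 + (7 + 4)) = -110/(-6 + 11) = -110/5 = -110*1/5 = -22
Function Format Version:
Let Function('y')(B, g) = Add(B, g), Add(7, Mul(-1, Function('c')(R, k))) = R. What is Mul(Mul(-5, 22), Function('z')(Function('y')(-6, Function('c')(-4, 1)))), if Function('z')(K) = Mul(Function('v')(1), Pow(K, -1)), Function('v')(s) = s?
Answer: -22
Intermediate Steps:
Function('c')(R, k) = Add(7, Mul(-1, R))
Function('z')(K) = Pow(K, -1) (Function('z')(K) = Mul(1, Pow(K, -1)) = Pow(K, -1))
Mul(Mul(-5, 22), Function('z')(Function('y')(-6, Function('c')(-4, 1)))) = Mul(Mul(-5, 22), Pow(Add(-6, Add(7, Mul(-1, -4))), -1)) = Mul(-110, Pow(Add(-6, Add(7, 4)), -1)) = Mul(-110, Pow(Add(-6, 11), -1)) = Mul(-110, Pow(5, -1)) = Mul(-110, Rational(1, 5)) = -22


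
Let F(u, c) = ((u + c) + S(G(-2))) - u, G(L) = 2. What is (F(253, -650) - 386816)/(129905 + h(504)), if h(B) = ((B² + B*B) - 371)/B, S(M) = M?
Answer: -27897408/9425683 ≈ -2.9597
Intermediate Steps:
h(B) = (-371 + 2*B²)/B (h(B) = ((B² + B²) - 371)/B = (2*B² - 371)/B = (-371 + 2*B²)/B)
F(u, c) = 2 + c (F(u, c) = ((u + c) + 2) - u = ((c + u) + 2) - u = (2 + c + u) - u = 2 + c)
(F(253, -650) - 386816)/(129905 + h(504)) = ((2 - 650) - 386816)/(129905 + (-371/504 + 2*504)) = (-648 - 386816)/(129905 + (-371*1/504 + 1008)) = -387464/(129905 + (-53/72 + 1008)) = -387464/(129905 + 72523/72) = -387464/9425683/72 = -387464*72/9425683 = -27897408/9425683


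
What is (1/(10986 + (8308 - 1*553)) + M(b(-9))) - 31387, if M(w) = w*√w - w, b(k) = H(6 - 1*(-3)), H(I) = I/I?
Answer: -588223766/18741 ≈ -31387.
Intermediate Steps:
H(I) = 1
b(k) = 1
M(w) = w^(3/2) - w
(1/(10986 + (8308 - 1*553)) + M(b(-9))) - 31387 = (1/(10986 + (8308 - 1*553)) + (1^(3/2) - 1*1)) - 31387 = (1/(10986 + (8308 - 553)) + (1 - 1)) - 31387 = (1/(10986 + 7755) + 0) - 31387 = (1/18741 + 0) - 31387 = 1/18741 - 31387 = -588223766/18741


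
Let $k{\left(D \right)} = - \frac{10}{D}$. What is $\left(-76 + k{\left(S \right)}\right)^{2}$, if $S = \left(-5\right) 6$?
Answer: $\frac{51529}{9} \approx 5725.4$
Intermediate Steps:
$S = -30$
$\left(-76 + k{\left(S \right)}\right)^{2} = \left(-76 - \frac{10}{-30}\right)^{2} = \left(-76 - - \frac{1}{3}\right)^{2} = \left(-76 + \frac{1}{3}\right)^{2} = \left(- \frac{227}{3}\right)^{2} = \frac{51529}{9}$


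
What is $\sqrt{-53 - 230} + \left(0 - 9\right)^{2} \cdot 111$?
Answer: $8991 + i \sqrt{283} \approx 8991.0 + 16.823 i$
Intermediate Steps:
$\sqrt{-53 - 230} + \left(0 - 9\right)^{2} \cdot 111 = \sqrt{-283} + \left(-9\right)^{2} \cdot 111 = i \sqrt{283} + 81 \cdot 111 = i \sqrt{283} + 8991 = 8991 + i \sqrt{283}$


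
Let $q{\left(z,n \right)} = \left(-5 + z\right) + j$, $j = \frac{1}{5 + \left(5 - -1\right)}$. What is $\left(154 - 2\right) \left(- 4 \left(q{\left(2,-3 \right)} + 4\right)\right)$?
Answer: $- \frac{7296}{11} \approx -663.27$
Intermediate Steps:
$j = \frac{1}{11}$ ($j = \frac{1}{5 + \left(5 + 1\right)} = \frac{1}{5 + 6} = \frac{1}{11} \approx 0.090909$)
$q{\left(z,n \right)} = - \frac{54}{11} + z$ ($q{\left(z,n \right)} = \left(-5 + z\right) + \frac{1}{11} = - \frac{54}{11} + z$)
$\left(154 - 2\right) \left(- 4 \left(q{\left(2,-3 \right)} + 4\right)\right) = \left(154 - 2\right) \left(- 4 \left(\left(- \frac{54}{11} + 2\right) + 4\right)\right) = 152 \left(- 4 \left(- \frac{32}{11} + 4\right)\right) = 152 \left(\left(-4\right) \frac{12}{11}\right) = 152 \left(- \frac{48}{11}\right) = - \frac{7296}{11}$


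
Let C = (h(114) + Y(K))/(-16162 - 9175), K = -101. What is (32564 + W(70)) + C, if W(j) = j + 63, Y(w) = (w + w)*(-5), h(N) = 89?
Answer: 828442790/25337 ≈ 32697.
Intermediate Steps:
Y(w) = -10*w (Y(w) = (2*w)*(-5) = -10*w)
W(j) = 63 + j
C = -1099/25337 (C = (89 - 10*(-101))/(-16162 - 9175) = (89 + 1010)/(-25337) = 1099*(-1/25337) = -1099/25337 ≈ -0.043375)
(32564 + W(70)) + C = (32564 + (63 + 70)) - 1099/25337 = (32564 + 133) - 1099/25337 = 32697 - 1099/25337 = 828442790/25337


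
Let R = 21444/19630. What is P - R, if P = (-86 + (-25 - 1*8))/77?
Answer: -284797/107965 ≈ -2.6379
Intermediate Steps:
R = 10722/9815 (R = 21444*(1/19630) = 10722/9815 ≈ 1.0924)
P = -17/11 (P = (-86 + (-25 - 8))/77 = (-86 - 33)/77 = (1/77)*(-119) = -17/11 ≈ -1.5455)
P - R = -17/11 - 1*10722/9815 = -17/11 - 10722/9815 = -284797/107965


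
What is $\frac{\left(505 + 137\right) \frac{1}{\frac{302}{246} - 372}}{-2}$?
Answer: $\frac{39483}{45605} \approx 0.86576$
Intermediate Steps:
$\frac{\left(505 + 137\right) \frac{1}{\frac{302}{246} - 372}}{-2} = \frac{642}{302 \cdot \frac{1}{246} - 372} \left(- \frac{1}{2}\right) = \frac{642}{\frac{151}{123} - 372} \left(- \frac{1}{2}\right) = \frac{642}{- \frac{45605}{123}} \left(- \frac{1}{2}\right) = 642 \left(- \frac{123}{45605}\right) \left(- \frac{1}{2}\right) = \left(- \frac{78966}{45605}\right) \left(- \frac{1}{2}\right) = \frac{39483}{45605}$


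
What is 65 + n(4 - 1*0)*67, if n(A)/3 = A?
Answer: 869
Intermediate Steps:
n(A) = 3*A
65 + n(4 - 1*0)*67 = 65 + (3*(4 - 1*0))*67 = 65 + (3*(4 + 0))*67 = 65 + (3*4)*67 = 65 + 12*67 = 65 + 804 = 869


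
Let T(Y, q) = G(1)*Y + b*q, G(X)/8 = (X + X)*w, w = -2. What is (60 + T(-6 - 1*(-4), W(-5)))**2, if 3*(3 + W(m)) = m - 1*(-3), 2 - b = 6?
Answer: 173056/9 ≈ 19228.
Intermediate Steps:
b = -4 (b = 2 - 1*6 = 2 - 6 = -4)
W(m) = -2 + m/3 (W(m) = -3 + (m - 1*(-3))/3 = -3 + (m + 3)/3 = -3 + (3 + m)/3 = -3 + (1 + m/3) = -2 + m/3)
G(X) = -32*X (G(X) = 8*((X + X)*(-2)) = 8*((2*X)*(-2)) = 8*(-4*X) = -32*X)
T(Y, q) = -32*Y - 4*q (T(Y, q) = (-32*1)*Y - 4*q = -32*Y - 4*q)
(60 + T(-6 - 1*(-4), W(-5)))**2 = (60 + (-32*(-6 - 1*(-4)) - 4*(-2 + (1/3)*(-5))))**2 = (60 + (-32*(-6 + 4) - 4*(-2 - 5/3)))**2 = (60 + (-32*(-2) - 4*(-11/3)))**2 = (60 + (64 + 44/3))**2 = (60 + 236/3)**2 = (416/3)**2 = 173056/9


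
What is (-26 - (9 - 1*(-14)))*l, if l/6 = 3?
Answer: -882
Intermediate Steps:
l = 18 (l = 6*3 = 18)
(-26 - (9 - 1*(-14)))*l = (-26 - (9 - 1*(-14)))*18 = (-26 - (9 + 14))*18 = (-26 - 1*23)*18 = (-26 - 23)*18 = -49*18 = -882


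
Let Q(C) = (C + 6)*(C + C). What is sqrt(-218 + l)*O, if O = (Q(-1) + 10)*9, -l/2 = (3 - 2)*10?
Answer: 0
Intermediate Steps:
Q(C) = 2*C*(6 + C) (Q(C) = (6 + C)*(2*C) = 2*C*(6 + C))
l = -20 (l = -2*(3 - 2)*10 = -2*10 = -20)
O = 0 (O = (2*(-1)*(6 - 1) + 10)*9 = (2*(-1)*5 + 10)*9 = (-10 + 10)*9 = 0*9 = 0)
sqrt(-218 + l)*O = sqrt(-218 - 20)*0 = sqrt(-238)*0 = (I*sqrt(238))*0 = 0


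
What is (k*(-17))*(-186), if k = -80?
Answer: -252960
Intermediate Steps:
(k*(-17))*(-186) = -80*(-17)*(-186) = 1360*(-186) = -252960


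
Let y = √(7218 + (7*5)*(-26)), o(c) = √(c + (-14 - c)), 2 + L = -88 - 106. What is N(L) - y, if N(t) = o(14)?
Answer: -2*√1577 + I*√14 ≈ -79.423 + 3.7417*I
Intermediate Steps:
L = -196 (L = -2 + (-88 - 106) = -2 - 194 = -196)
o(c) = I*√14 (o(c) = √(-14) = I*√14)
N(t) = I*√14
y = 2*√1577 (y = √(7218 + 35*(-26)) = √(7218 - 910) = √6308 = 2*√1577 ≈ 79.423)
N(L) - y = I*√14 - 2*√1577 = -2*√1577 + I*√14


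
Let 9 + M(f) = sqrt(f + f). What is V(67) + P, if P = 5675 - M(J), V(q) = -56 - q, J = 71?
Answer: 5561 - sqrt(142) ≈ 5549.1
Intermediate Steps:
M(f) = -9 + sqrt(2)*sqrt(f) (M(f) = -9 + sqrt(f + f) = -9 + sqrt(2*f) = -9 + sqrt(2)*sqrt(f))
P = 5684 - sqrt(142) (P = 5675 - (-9 + sqrt(2)*sqrt(71)) = 5675 - (-9 + sqrt(142)) = 5675 + (9 - sqrt(142)) = 5684 - sqrt(142) ≈ 5672.1)
V(67) + P = (-56 - 1*67) + (5684 - sqrt(142)) = (-56 - 67) + (5684 - sqrt(142)) = -123 + (5684 - sqrt(142)) = 5561 - sqrt(142)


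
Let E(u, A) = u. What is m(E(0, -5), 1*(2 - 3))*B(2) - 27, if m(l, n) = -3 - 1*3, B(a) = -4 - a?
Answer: 9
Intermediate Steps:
m(l, n) = -6 (m(l, n) = -3 - 3 = -6)
m(E(0, -5), 1*(2 - 3))*B(2) - 27 = -6*(-4 - 1*2) - 27 = -6*(-4 - 2) - 27 = -6*(-6) - 27 = 36 - 27 = 9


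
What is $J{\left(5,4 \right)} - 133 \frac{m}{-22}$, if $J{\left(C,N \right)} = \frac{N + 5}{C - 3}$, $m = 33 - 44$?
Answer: $-62$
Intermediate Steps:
$m = -11$ ($m = 33 - 44 = -11$)
$J{\left(C,N \right)} = \frac{5 + N}{-3 + C}$
$J{\left(5,4 \right)} - 133 \frac{m}{-22} = \frac{5 + 4}{-3 + 5} - 133 \left(- \frac{11}{-22}\right) = \frac{1}{2} \cdot 9 - 133 \left(\left(-11\right) \left(- \frac{1}{22}\right)\right) = \frac{1}{2} \cdot 9 - \frac{133}{2} = \frac{9}{2} - \frac{133}{2} = -62$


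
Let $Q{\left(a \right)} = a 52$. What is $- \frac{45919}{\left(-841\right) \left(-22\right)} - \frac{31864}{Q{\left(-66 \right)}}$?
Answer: $\frac{4908565}{721578} \approx 6.8025$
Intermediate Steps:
$Q{\left(a \right)} = 52 a$
$- \frac{45919}{\left(-841\right) \left(-22\right)} - \frac{31864}{Q{\left(-66 \right)}} = - \frac{45919}{\left(-841\right) \left(-22\right)} - \frac{31864}{52 \left(-66\right)} = - \frac{45919}{18502} - \frac{31864}{-3432} = \left(-45919\right) \frac{1}{18502} - - \frac{3983}{429} = - \frac{45919}{18502} + \frac{3983}{429} = \frac{4908565}{721578}$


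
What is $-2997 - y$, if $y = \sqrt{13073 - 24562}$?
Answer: $-2997 - i \sqrt{11489} \approx -2997.0 - 107.19 i$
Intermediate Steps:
$y = i \sqrt{11489}$ ($y = \sqrt{-11489} = i \sqrt{11489} \approx 107.19 i$)
$-2997 - y = -2997 - i \sqrt{11489}$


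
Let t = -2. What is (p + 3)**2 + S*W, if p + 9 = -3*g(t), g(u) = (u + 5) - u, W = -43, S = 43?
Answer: -1408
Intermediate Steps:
g(u) = 5 (g(u) = (5 + u) - u = 5)
p = -24 (p = -9 - 3*5 = -9 - 15 = -24)
(p + 3)**2 + S*W = (-24 + 3)**2 + 43*(-43) = (-21)**2 - 1849 = 441 - 1849 = -1408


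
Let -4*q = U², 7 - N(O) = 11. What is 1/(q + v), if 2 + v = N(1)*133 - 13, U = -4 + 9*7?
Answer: -4/5669 ≈ -0.00070559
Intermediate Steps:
N(O) = -4 (N(O) = 7 - 1*11 = 7 - 11 = -4)
U = 59 (U = -4 + 63 = 59)
v = -547 (v = -2 + (-4*133 - 13) = -2 + (-532 - 13) = -2 - 545 = -547)
q = -3481/4 (q = -¼*59² = -¼*3481 = -3481/4 ≈ -870.25)
1/(q + v) = 1/(-3481/4 - 547) = 1/(-5669/4) = -4/5669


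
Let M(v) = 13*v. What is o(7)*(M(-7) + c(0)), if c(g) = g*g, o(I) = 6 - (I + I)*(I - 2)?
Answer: 5824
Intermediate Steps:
o(I) = 6 - 2*I*(-2 + I)
c(g) = g²
o(7)*(M(-7) + c(0)) = (6 - 2*7² + 4*7)*(13*(-7) + 0²) = (6 - 2*49 + 28)*(-91 + 0) = (6 - 98 + 28)*(-91) = -64*(-91) = 5824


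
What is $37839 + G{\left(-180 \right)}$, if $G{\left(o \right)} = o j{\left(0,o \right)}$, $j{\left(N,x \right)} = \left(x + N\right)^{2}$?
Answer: $-5794161$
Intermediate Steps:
$j{\left(N,x \right)} = \left(N + x\right)^{2}$
$G{\left(o \right)} = o^{3}$ ($G{\left(o \right)} = o \left(0 + o\right)^{2} = o o^{2} = o^{3}$)
$37839 + G{\left(-180 \right)} = 37839 + \left(-180\right)^{3} = 37839 - 5832000 = -5794161$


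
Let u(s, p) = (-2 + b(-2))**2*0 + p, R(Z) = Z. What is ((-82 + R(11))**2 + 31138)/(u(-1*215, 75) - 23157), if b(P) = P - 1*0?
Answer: -36179/23082 ≈ -1.5674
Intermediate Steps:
b(P) = P (b(P) = P + 0 = P)
u(s, p) = p (u(s, p) = (-2 - 2)**2*0 + p = (-4)**2*0 + p = 16*0 + p = 0 + p = p)
((-82 + R(11))**2 + 31138)/(u(-1*215, 75) - 23157) = ((-82 + 11)**2 + 31138)/(75 - 23157) = ((-71)**2 + 31138)/(-23082) = (5041 + 31138)*(-1/23082) = 36179*(-1/23082) = -36179/23082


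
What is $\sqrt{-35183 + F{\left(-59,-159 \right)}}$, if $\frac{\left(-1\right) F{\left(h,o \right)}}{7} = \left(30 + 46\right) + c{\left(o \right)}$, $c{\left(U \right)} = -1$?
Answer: $2 i \sqrt{8927} \approx 188.97 i$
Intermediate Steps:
$F{\left(h,o \right)} = -525$ ($F{\left(h,o \right)} = - 7 \left(\left(30 + 46\right) - 1\right) = - 7 \left(76 - 1\right) = \left(-7\right) 75 = -525$)
$\sqrt{-35183 + F{\left(-59,-159 \right)}} = \sqrt{-35183 - 525} = \sqrt{-35708} = 2 i \sqrt{8927}$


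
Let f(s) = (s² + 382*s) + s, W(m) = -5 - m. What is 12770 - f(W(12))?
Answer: 18992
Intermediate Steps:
f(s) = s² + 383*s
12770 - f(W(12)) = 12770 - (-5 - 1*12)*(383 + (-5 - 1*12)) = 12770 - (-5 - 12)*(383 + (-5 - 12)) = 12770 - (-17)*(383 - 17) = 12770 - (-17)*366 = 12770 - 1*(-6222) = 12770 + 6222 = 18992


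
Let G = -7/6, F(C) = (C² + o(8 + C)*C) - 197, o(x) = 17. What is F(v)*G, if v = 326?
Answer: -260449/2 ≈ -1.3022e+5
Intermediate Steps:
F(C) = -197 + C² + 17*C (F(C) = (C² + 17*C) - 197 = -197 + C² + 17*C)
G = -7/6 (G = -7*⅙ = -7/6 ≈ -1.1667)
F(v)*G = (-197 + 326² + 17*326)*(-7/6) = (-197 + 106276 + 5542)*(-7/6) = 111621*(-7/6) = -260449/2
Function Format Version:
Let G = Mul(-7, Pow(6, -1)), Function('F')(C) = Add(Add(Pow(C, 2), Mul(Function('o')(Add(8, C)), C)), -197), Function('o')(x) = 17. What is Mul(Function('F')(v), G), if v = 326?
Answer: Rational(-260449, 2) ≈ -1.3022e+5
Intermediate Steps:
Function('F')(C) = Add(-197, Pow(C, 2), Mul(17, C)) (Function('F')(C) = Add(Add(Pow(C, 2), Mul(17, C)), -197) = Add(-197, Pow(C, 2), Mul(17, C)))
G = Rational(-7, 6) (G = Mul(-7, Rational(1, 6)) = Rational(-7, 6) ≈ -1.1667)
Mul(Function('F')(v), G) = Mul(Add(-197, Pow(326, 2), Mul(17, 326)), Rational(-7, 6)) = Mul(Add(-197, 106276, 5542), Rational(-7, 6)) = Mul(111621, Rational(-7, 6)) = Rational(-260449, 2)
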